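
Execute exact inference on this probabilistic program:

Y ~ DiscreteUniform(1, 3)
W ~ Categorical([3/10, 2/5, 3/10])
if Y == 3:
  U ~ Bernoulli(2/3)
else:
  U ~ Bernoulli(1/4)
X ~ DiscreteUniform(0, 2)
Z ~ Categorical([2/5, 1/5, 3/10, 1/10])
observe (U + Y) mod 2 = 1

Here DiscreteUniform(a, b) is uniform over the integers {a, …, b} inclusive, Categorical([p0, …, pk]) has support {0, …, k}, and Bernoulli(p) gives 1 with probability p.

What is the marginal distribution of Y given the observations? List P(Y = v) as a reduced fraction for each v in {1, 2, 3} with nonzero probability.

Enumerate traces; 108 have nonzero weight after conditioning:
  (Y=1, W=0, U=0, X=0, Z=0) weight 1/100
  (Y=1, W=0, U=0, X=0, Z=1) weight 1/200
  (Y=1, W=0, U=0, X=0, Z=2) weight 3/400
  (Y=1, W=0, U=0, X=0, Z=3) weight 1/400
  (Y=1, W=0, U=0, X=1, Z=0) weight 1/100
  (Y=1, W=0, U=0, X=1, Z=1) weight 1/200
  (Y=1, W=0, U=0, X=1, Z=2) weight 3/400
  (Y=1, W=0, U=0, X=1, Z=3) weight 1/400
  (Y=2, W=0, U=1, X=0, Z=0) weight 1/300
  (Y=3, W=0, U=0, X=0, Z=0) weight 1/225
  … 98 more
Group by Y:
  weight(Y=1) = 1/4
  weight(Y=2) = 1/12
  weight(Y=3) = 1/9
Total weight = 1/4 + 1/12 + 1/9 = 4/9
P(Y=1 | obs) = 1/4 / 4/9 = 9/16
P(Y=2 | obs) = 1/12 / 4/9 = 3/16
P(Y=3 | obs) = 1/9 / 4/9 = 1/4

P(Y=1) = 9/16, P(Y=2) = 3/16, P(Y=3) = 1/4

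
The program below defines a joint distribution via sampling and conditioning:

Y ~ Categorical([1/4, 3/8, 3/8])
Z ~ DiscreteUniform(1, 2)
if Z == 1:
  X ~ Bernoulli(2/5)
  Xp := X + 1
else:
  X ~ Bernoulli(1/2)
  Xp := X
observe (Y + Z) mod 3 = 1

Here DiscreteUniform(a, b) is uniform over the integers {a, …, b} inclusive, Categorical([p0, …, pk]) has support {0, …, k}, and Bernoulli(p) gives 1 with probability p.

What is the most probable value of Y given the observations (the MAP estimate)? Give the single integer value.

Enumerate traces; 4 have nonzero weight after conditioning:
  (Y=0, Z=1, X=0) weight 3/40
  (Y=0, Z=1, X=1) weight 1/20
  (Y=2, Z=2, X=0) weight 3/32
  (Y=2, Z=2, X=1) weight 3/32
Group by Y:
  weight(Y=0) = 1/8
  weight(Y=2) = 3/16
Total weight = 1/8 + 3/16 = 5/16
P(Y=0 | obs) = 1/8 / 5/16 = 2/5
P(Y=2 | obs) = 3/16 / 5/16 = 3/5
argmax = 2

argmax_v P(Y = v | obs) = 2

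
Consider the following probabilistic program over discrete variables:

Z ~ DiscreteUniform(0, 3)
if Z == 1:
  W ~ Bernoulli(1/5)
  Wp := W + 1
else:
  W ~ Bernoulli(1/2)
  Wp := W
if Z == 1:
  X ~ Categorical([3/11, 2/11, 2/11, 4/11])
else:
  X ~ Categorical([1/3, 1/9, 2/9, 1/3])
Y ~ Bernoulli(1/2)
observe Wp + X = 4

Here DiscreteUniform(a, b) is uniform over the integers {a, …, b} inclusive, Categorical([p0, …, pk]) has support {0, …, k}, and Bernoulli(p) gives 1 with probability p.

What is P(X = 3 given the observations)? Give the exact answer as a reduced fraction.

P(X = 3 | obs) = 87/91

Enumerate traces; 10 have nonzero weight after conditioning:
  (Z=0, W=1, X=3, Y=0) weight 1/48
  (Z=0, W=1, X=3, Y=1) weight 1/48
  (Z=1, W=0, X=3, Y=0) weight 2/55
  (Z=1, W=0, X=3, Y=1) weight 2/55
  (Z=1, W=1, X=2, Y=0) weight 1/220
  (Z=1, W=1, X=2, Y=1) weight 1/220
  (Z=2, W=1, X=3, Y=0) weight 1/48
  (Z=2, W=1, X=3, Y=1) weight 1/48
  … 2 more
Group by X:
  weight(X=2) = 1/110
  weight(X=3) = 87/440
Total weight = 1/110 + 87/440 = 91/440
P(X=2 | obs) = 1/110 / 91/440 = 4/91
P(X=3 | obs) = 87/440 / 91/440 = 87/91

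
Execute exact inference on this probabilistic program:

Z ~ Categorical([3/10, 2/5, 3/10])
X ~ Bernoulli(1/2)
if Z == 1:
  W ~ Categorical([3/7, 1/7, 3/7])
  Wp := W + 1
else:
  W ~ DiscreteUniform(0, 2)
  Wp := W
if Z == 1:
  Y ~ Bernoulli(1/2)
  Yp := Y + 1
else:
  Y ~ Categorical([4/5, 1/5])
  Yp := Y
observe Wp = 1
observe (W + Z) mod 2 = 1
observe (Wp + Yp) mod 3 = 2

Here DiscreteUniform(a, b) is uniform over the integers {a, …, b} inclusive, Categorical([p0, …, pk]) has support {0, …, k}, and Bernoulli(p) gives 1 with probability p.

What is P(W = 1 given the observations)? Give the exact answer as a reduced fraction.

P(W = 1 | obs) = 7/22

Enumerate traces; 6 have nonzero weight after conditioning:
  (Z=0, X=0, W=1, Y=1) weight 1/100
  (Z=0, X=1, W=1, Y=1) weight 1/100
  (Z=1, X=0, W=0, Y=0) weight 3/70
  (Z=1, X=1, W=0, Y=0) weight 3/70
  (Z=2, X=0, W=1, Y=1) weight 1/100
  (Z=2, X=1, W=1, Y=1) weight 1/100
Group by W:
  weight(W=0) = 3/35
  weight(W=1) = 1/25
Total weight = 3/35 + 1/25 = 22/175
P(W=0 | obs) = 3/35 / 22/175 = 15/22
P(W=1 | obs) = 1/25 / 22/175 = 7/22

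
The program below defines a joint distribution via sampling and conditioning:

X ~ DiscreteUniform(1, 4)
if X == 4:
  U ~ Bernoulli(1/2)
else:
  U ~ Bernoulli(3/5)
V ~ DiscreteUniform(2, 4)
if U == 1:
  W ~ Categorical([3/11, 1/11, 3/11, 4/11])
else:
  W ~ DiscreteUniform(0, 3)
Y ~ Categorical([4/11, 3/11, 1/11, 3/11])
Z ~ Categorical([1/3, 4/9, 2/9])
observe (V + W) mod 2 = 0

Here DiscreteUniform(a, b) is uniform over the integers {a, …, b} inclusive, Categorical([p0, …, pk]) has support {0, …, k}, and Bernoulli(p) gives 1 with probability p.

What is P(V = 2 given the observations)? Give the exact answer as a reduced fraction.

P(V = 2 | obs) = 463/1343

Enumerate traces; 576 have nonzero weight after conditioning:
  (X=1, U=0, V=2, W=0, Y=0, Z=0) weight 1/990
  (X=1, U=0, V=2, W=0, Y=0, Z=1) weight 2/1485
  (X=1, U=0, V=2, W=0, Y=0, Z=2) weight 1/1485
  (X=1, U=0, V=2, W=0, Y=1, Z=0) weight 1/1320
  (X=1, U=0, V=2, W=0, Y=1, Z=1) weight 1/990
  (X=1, U=0, V=2, W=0, Y=1, Z=2) weight 1/1980
  (X=1, U=0, V=2, W=0, Y=2, Z=0) weight 1/3960
  (X=1, U=0, V=2, W=0, Y=2, Z=1) weight 1/2970
  (X=1, U=0, V=3, W=1, Y=0, Z=0) weight 1/990
  (X=1, U=0, V=4, W=0, Y=0, Z=0) weight 1/990
  … 566 more
Group by V:
  weight(V=2) = 463/2640
  weight(V=3) = 139/880
  weight(V=4) = 463/2640
Total weight = 463/2640 + 139/880 + 463/2640 = 1343/2640
P(V=2 | obs) = 463/2640 / 1343/2640 = 463/1343
P(V=3 | obs) = 139/880 / 1343/2640 = 417/1343
P(V=4 | obs) = 463/2640 / 1343/2640 = 463/1343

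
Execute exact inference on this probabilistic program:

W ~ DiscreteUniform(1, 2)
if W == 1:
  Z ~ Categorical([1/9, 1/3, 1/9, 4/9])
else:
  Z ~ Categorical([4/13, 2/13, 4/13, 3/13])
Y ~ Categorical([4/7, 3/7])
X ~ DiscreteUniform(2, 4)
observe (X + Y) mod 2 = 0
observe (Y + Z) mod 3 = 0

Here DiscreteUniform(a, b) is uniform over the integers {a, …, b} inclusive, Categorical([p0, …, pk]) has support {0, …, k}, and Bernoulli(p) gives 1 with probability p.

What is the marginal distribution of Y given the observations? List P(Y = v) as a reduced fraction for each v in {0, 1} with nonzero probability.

P(Y=0) = 1024/1171, P(Y=1) = 147/1171

Enumerate traces; 10 have nonzero weight after conditioning:
  (W=1, Z=0, Y=0, X=2) weight 2/189
  (W=1, Z=0, Y=0, X=4) weight 2/189
  (W=1, Z=2, Y=1, X=3) weight 1/126
  (W=1, Z=3, Y=0, X=2) weight 8/189
  (W=1, Z=3, Y=0, X=4) weight 8/189
  (W=2, Z=0, Y=0, X=2) weight 8/273
  (W=2, Z=0, Y=0, X=4) weight 8/273
  (W=2, Z=2, Y=1, X=3) weight 2/91
  … 2 more
Group by Y:
  weight(Y=0) = 512/2457
  weight(Y=1) = 7/234
Total weight = 512/2457 + 7/234 = 1171/4914
P(Y=0 | obs) = 512/2457 / 1171/4914 = 1024/1171
P(Y=1 | obs) = 7/234 / 1171/4914 = 147/1171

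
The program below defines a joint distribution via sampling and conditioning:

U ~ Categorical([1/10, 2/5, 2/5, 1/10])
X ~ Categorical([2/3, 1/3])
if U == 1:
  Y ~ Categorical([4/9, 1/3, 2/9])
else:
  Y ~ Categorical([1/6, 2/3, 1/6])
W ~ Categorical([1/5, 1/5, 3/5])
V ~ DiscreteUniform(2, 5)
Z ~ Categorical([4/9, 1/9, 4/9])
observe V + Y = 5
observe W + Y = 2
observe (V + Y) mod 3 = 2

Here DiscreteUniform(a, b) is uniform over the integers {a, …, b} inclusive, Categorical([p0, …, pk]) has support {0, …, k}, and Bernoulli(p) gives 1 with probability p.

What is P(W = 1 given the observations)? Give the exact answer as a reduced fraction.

Enumerate traces; 72 have nonzero weight after conditioning:
  (U=0, X=0, Y=0, W=2, V=5, Z=0) weight 1/1350
  (U=0, X=0, Y=0, W=2, V=5, Z=1) weight 1/5400
  (U=0, X=0, Y=0, W=2, V=5, Z=2) weight 1/1350
  (U=0, X=0, Y=1, W=1, V=4, Z=0) weight 2/2025
  (U=0, X=0, Y=1, W=1, V=4, Z=1) weight 1/4050
  (U=0, X=0, Y=1, W=1, V=4, Z=2) weight 2/2025
  (U=0, X=0, Y=2, W=0, V=3, Z=0) weight 1/4050
  (U=0, X=0, Y=2, W=0, V=3, Z=1) weight 1/16200
  … 64 more
Group by W:
  weight(W=0) = 17/1800
  weight(W=1) = 2/75
  weight(W=2) = 1/24
Total weight = 17/1800 + 2/75 + 1/24 = 7/90
P(W=0 | obs) = 17/1800 / 7/90 = 17/140
P(W=1 | obs) = 2/75 / 7/90 = 12/35
P(W=2 | obs) = 1/24 / 7/90 = 15/28

P(W = 1 | obs) = 12/35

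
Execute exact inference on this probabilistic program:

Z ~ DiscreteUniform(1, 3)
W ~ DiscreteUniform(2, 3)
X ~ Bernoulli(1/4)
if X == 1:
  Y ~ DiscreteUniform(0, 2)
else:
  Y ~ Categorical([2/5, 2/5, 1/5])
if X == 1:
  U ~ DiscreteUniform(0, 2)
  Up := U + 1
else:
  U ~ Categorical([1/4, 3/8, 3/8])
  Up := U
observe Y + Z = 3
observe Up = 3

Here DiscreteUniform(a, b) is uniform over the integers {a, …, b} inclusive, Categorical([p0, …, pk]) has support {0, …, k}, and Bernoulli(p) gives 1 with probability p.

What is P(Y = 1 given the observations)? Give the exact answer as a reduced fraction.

P(Y = 1 | obs) = 1/3

Enumerate traces; 6 have nonzero weight after conditioning:
  (Z=1, W=2, X=1, Y=2, U=2) weight 1/216
  (Z=1, W=3, X=1, Y=2, U=2) weight 1/216
  (Z=2, W=2, X=1, Y=1, U=2) weight 1/216
  (Z=2, W=3, X=1, Y=1, U=2) weight 1/216
  (Z=3, W=2, X=1, Y=0, U=2) weight 1/216
  (Z=3, W=3, X=1, Y=0, U=2) weight 1/216
Group by Y:
  weight(Y=0) = 1/108
  weight(Y=1) = 1/108
  weight(Y=2) = 1/108
Total weight = 1/108 + 1/108 + 1/108 = 1/36
P(Y=0 | obs) = 1/108 / 1/36 = 1/3
P(Y=1 | obs) = 1/108 / 1/36 = 1/3
P(Y=2 | obs) = 1/108 / 1/36 = 1/3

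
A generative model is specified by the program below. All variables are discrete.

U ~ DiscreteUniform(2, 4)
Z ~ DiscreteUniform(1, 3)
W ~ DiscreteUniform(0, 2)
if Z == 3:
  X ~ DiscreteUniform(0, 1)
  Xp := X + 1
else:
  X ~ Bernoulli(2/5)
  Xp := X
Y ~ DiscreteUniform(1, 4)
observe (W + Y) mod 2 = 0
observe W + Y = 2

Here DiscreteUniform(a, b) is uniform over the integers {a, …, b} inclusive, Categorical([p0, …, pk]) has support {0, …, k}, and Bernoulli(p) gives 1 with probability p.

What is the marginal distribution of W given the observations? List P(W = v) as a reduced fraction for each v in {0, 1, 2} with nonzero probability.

Enumerate traces; 36 have nonzero weight after conditioning:
  (U=2, Z=1, W=0, X=0, Y=2) weight 1/180
  (U=2, Z=1, W=0, X=1, Y=2) weight 1/270
  (U=2, Z=1, W=1, X=0, Y=1) weight 1/180
  (U=2, Z=1, W=1, X=1, Y=1) weight 1/270
  (U=2, Z=2, W=0, X=0, Y=2) weight 1/180
  (U=2, Z=2, W=0, X=1, Y=2) weight 1/270
  (U=2, Z=2, W=1, X=0, Y=1) weight 1/180
  (U=2, Z=2, W=1, X=1, Y=1) weight 1/270
  … 28 more
Group by W:
  weight(W=0) = 1/12
  weight(W=1) = 1/12
Total weight = 1/12 + 1/12 = 1/6
P(W=0 | obs) = 1/12 / 1/6 = 1/2
P(W=1 | obs) = 1/12 / 1/6 = 1/2

P(W=0) = 1/2, P(W=1) = 1/2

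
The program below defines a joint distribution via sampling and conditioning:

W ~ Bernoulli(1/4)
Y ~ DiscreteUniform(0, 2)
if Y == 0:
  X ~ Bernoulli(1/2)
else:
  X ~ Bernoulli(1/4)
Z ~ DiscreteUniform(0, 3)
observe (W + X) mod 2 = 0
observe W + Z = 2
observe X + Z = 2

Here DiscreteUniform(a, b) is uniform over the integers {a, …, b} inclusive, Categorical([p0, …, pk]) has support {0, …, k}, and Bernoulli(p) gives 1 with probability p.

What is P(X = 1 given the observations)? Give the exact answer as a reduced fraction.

P(X = 1 | obs) = 1/7

Enumerate traces; 6 have nonzero weight after conditioning:
  (W=0, Y=0, X=0, Z=2) weight 1/32
  (W=0, Y=1, X=0, Z=2) weight 3/64
  (W=0, Y=2, X=0, Z=2) weight 3/64
  (W=1, Y=0, X=1, Z=1) weight 1/96
  (W=1, Y=1, X=1, Z=1) weight 1/192
  (W=1, Y=2, X=1, Z=1) weight 1/192
Group by X:
  weight(X=0) = 1/8
  weight(X=1) = 1/48
Total weight = 1/8 + 1/48 = 7/48
P(X=0 | obs) = 1/8 / 7/48 = 6/7
P(X=1 | obs) = 1/48 / 7/48 = 1/7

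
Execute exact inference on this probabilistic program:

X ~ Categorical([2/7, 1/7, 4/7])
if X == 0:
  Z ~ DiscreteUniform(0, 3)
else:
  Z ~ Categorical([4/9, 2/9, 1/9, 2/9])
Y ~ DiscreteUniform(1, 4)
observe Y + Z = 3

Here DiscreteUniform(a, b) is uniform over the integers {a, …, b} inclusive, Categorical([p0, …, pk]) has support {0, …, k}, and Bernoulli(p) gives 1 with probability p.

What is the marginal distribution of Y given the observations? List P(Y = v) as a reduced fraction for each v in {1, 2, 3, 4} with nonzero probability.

P(Y=1) = 19/97, P(Y=2) = 29/97, P(Y=3) = 49/97

Enumerate traces; 9 have nonzero weight after conditioning:
  (X=0, Z=0, Y=3) weight 1/56
  (X=0, Z=1, Y=2) weight 1/56
  (X=0, Z=2, Y=1) weight 1/56
  (X=1, Z=0, Y=3) weight 1/63
  (X=1, Z=1, Y=2) weight 1/126
  (X=1, Z=2, Y=1) weight 1/252
  (X=2, Z=0, Y=3) weight 4/63
  (X=2, Z=1, Y=2) weight 2/63
  … 1 more
Group by Y:
  weight(Y=1) = 19/504
  weight(Y=2) = 29/504
  weight(Y=3) = 7/72
Total weight = 19/504 + 29/504 + 7/72 = 97/504
P(Y=1 | obs) = 19/504 / 97/504 = 19/97
P(Y=2 | obs) = 29/504 / 97/504 = 29/97
P(Y=3 | obs) = 7/72 / 97/504 = 49/97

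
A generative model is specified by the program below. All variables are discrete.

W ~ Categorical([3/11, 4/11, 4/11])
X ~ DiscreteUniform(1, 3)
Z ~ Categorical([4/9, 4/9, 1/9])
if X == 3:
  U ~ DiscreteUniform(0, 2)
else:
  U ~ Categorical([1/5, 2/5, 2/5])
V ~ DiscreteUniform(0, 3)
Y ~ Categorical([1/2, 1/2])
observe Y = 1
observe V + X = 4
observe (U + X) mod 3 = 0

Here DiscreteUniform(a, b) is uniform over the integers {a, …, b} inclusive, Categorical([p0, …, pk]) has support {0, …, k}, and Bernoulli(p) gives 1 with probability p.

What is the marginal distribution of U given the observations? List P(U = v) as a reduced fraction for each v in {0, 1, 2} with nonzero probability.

Enumerate traces; 27 have nonzero weight after conditioning:
  (W=0, X=1, Z=0, U=2, V=3, Y=1) weight 1/495
  (W=0, X=1, Z=1, U=2, V=3, Y=1) weight 1/495
  (W=0, X=1, Z=2, U=2, V=3, Y=1) weight 1/1980
  (W=0, X=2, Z=0, U=1, V=2, Y=1) weight 1/495
  (W=0, X=2, Z=1, U=1, V=2, Y=1) weight 1/495
  (W=0, X=2, Z=2, U=1, V=2, Y=1) weight 1/1980
  (W=0, X=3, Z=0, U=0, V=1, Y=1) weight 1/594
  (W=0, X=3, Z=1, U=0, V=1, Y=1) weight 1/594
  … 19 more
Group by U:
  weight(U=0) = 1/72
  weight(U=1) = 1/60
  weight(U=2) = 1/60
Total weight = 1/72 + 1/60 + 1/60 = 17/360
P(U=0 | obs) = 1/72 / 17/360 = 5/17
P(U=1 | obs) = 1/60 / 17/360 = 6/17
P(U=2 | obs) = 1/60 / 17/360 = 6/17

P(U=0) = 5/17, P(U=1) = 6/17, P(U=2) = 6/17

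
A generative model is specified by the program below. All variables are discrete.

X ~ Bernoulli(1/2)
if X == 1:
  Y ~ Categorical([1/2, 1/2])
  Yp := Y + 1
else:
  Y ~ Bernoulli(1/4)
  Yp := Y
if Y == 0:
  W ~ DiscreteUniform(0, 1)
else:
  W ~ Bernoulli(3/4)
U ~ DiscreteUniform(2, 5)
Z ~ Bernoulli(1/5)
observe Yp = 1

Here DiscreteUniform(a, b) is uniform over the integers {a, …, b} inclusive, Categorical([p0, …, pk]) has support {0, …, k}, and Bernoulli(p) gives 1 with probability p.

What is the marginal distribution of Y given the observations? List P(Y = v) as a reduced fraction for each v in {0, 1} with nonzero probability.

P(Y=0) = 2/3, P(Y=1) = 1/3

Enumerate traces; 32 have nonzero weight after conditioning:
  (X=0, Y=1, W=0, U=2, Z=0) weight 1/160
  (X=0, Y=1, W=0, U=2, Z=1) weight 1/640
  (X=0, Y=1, W=0, U=3, Z=0) weight 1/160
  (X=0, Y=1, W=0, U=3, Z=1) weight 1/640
  (X=0, Y=1, W=0, U=4, Z=0) weight 1/160
  (X=0, Y=1, W=0, U=4, Z=1) weight 1/640
  (X=0, Y=1, W=0, U=5, Z=0) weight 1/160
  (X=0, Y=1, W=0, U=5, Z=1) weight 1/640
  (X=1, Y=0, W=0, U=2, Z=0) weight 1/40
  … 23 more
Group by Y:
  weight(Y=0) = 1/4
  weight(Y=1) = 1/8
Total weight = 1/4 + 1/8 = 3/8
P(Y=0 | obs) = 1/4 / 3/8 = 2/3
P(Y=1 | obs) = 1/8 / 3/8 = 1/3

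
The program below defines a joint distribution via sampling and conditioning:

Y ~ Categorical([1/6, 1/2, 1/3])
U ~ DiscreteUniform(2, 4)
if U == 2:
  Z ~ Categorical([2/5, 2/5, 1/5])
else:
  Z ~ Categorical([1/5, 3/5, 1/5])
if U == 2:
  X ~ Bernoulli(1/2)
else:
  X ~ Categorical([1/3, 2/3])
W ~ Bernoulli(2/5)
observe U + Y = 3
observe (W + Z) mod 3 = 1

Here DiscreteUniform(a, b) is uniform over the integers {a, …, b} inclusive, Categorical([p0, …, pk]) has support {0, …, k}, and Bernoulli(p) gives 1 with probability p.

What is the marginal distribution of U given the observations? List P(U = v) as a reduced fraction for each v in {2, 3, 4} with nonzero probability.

P(U=2) = 30/41, P(U=3) = 11/41

Enumerate traces; 8 have nonzero weight after conditioning:
  (Y=0, U=3, Z=0, X=0, W=1) weight 1/675
  (Y=0, U=3, Z=0, X=1, W=1) weight 2/675
  (Y=0, U=3, Z=1, X=0, W=0) weight 1/150
  (Y=0, U=3, Z=1, X=1, W=0) weight 1/75
  (Y=1, U=2, Z=0, X=0, W=1) weight 1/75
  (Y=1, U=2, Z=0, X=1, W=1) weight 1/75
  (Y=1, U=2, Z=1, X=0, W=0) weight 1/50
  (Y=1, U=2, Z=1, X=1, W=0) weight 1/50
Group by U:
  weight(U=2) = 1/15
  weight(U=3) = 11/450
Total weight = 1/15 + 11/450 = 41/450
P(U=2 | obs) = 1/15 / 41/450 = 30/41
P(U=3 | obs) = 11/450 / 41/450 = 11/41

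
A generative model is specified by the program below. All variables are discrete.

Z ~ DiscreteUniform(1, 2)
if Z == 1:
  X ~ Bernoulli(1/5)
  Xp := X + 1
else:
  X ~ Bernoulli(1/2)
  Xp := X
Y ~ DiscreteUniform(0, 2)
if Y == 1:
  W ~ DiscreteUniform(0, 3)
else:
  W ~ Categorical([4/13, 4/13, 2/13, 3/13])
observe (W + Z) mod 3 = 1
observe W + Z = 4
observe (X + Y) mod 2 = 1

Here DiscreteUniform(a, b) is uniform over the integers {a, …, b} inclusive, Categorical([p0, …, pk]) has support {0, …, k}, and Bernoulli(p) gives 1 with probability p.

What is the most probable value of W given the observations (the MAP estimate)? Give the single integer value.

argmax_v P(W = v | obs) = 3

Enumerate traces; 6 have nonzero weight after conditioning:
  (Z=1, X=0, Y=1, W=3) weight 1/30
  (Z=1, X=1, Y=0, W=3) weight 1/130
  (Z=1, X=1, Y=2, W=3) weight 1/130
  (Z=2, X=0, Y=1, W=2) weight 1/48
  (Z=2, X=1, Y=0, W=2) weight 1/78
  (Z=2, X=1, Y=2, W=2) weight 1/78
Group by W:
  weight(W=2) = 29/624
  weight(W=3) = 19/390
Total weight = 29/624 + 19/390 = 99/1040
P(W=2 | obs) = 29/624 / 99/1040 = 145/297
P(W=3 | obs) = 19/390 / 99/1040 = 152/297
argmax = 3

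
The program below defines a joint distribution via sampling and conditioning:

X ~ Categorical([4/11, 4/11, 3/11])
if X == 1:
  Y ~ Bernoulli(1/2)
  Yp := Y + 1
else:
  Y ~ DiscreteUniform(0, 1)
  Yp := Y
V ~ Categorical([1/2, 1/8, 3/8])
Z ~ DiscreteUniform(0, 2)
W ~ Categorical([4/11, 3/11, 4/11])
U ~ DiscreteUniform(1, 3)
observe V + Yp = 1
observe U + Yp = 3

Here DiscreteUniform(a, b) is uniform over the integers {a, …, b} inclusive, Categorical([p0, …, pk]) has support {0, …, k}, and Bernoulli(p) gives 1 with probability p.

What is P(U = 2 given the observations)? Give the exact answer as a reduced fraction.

P(U = 2 | obs) = 44/51

Enumerate traces; 45 have nonzero weight after conditioning:
  (X=0, Y=0, V=1, Z=0, W=0, U=3) weight 1/1089
  (X=0, Y=0, V=1, Z=0, W=1, U=3) weight 1/1452
  (X=0, Y=0, V=1, Z=0, W=2, U=3) weight 1/1089
  (X=0, Y=0, V=1, Z=1, W=0, U=3) weight 1/1089
  (X=0, Y=0, V=1, Z=1, W=1, U=3) weight 1/1452
  (X=0, Y=0, V=1, Z=1, W=2, U=3) weight 1/1089
  (X=0, Y=0, V=1, Z=2, W=0, U=3) weight 1/1089
  (X=0, Y=0, V=1, Z=2, W=1, U=3) weight 1/1452
  (X=0, Y=1, V=0, Z=0, W=0, U=2) weight 4/1089
  … 36 more
Group by U:
  weight(U=2) = 1/12
  weight(U=3) = 7/528
Total weight = 1/12 + 7/528 = 17/176
P(U=2 | obs) = 1/12 / 17/176 = 44/51
P(U=3 | obs) = 7/528 / 17/176 = 7/51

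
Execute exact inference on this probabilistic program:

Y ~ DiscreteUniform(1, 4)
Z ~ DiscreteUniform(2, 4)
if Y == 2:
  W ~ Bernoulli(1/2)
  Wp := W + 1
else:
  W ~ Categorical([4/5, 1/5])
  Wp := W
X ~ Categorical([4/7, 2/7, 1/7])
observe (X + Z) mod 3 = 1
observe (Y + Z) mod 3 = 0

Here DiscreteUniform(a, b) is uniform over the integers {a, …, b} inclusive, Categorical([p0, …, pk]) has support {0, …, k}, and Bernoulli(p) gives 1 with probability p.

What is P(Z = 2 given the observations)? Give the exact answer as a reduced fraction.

Enumerate traces; 8 have nonzero weight after conditioning:
  (Y=1, Z=2, W=0, X=2) weight 1/105
  (Y=1, Z=2, W=1, X=2) weight 1/420
  (Y=2, Z=4, W=0, X=0) weight 1/42
  (Y=2, Z=4, W=1, X=0) weight 1/42
  (Y=3, Z=3, W=0, X=1) weight 2/105
  (Y=3, Z=3, W=1, X=1) weight 1/210
  (Y=4, Z=2, W=0, X=2) weight 1/105
  (Y=4, Z=2, W=1, X=2) weight 1/420
Group by Z:
  weight(Z=2) = 1/42
  weight(Z=3) = 1/42
  weight(Z=4) = 1/21
Total weight = 1/42 + 1/42 + 1/21 = 2/21
P(Z=2 | obs) = 1/42 / 2/21 = 1/4
P(Z=3 | obs) = 1/42 / 2/21 = 1/4
P(Z=4 | obs) = 1/21 / 2/21 = 1/2

P(Z = 2 | obs) = 1/4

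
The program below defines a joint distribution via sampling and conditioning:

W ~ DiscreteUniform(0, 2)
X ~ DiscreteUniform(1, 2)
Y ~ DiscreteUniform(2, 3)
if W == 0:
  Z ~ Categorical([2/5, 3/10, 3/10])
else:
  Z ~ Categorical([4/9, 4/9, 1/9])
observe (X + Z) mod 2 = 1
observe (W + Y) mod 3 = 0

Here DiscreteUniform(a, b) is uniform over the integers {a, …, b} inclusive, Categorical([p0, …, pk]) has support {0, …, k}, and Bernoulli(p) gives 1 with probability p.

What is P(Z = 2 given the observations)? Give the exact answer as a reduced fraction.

Enumerate traces; 6 have nonzero weight after conditioning:
  (W=0, X=1, Y=3, Z=0) weight 1/30
  (W=0, X=1, Y=3, Z=2) weight 1/40
  (W=0, X=2, Y=3, Z=1) weight 1/40
  (W=1, X=1, Y=2, Z=0) weight 1/27
  (W=1, X=1, Y=2, Z=2) weight 1/108
  (W=1, X=2, Y=2, Z=1) weight 1/27
Group by Z:
  weight(Z=0) = 19/270
  weight(Z=1) = 67/1080
  weight(Z=2) = 37/1080
Total weight = 19/270 + 67/1080 + 37/1080 = 1/6
P(Z=0 | obs) = 19/270 / 1/6 = 19/45
P(Z=1 | obs) = 67/1080 / 1/6 = 67/180
P(Z=2 | obs) = 37/1080 / 1/6 = 37/180

P(Z = 2 | obs) = 37/180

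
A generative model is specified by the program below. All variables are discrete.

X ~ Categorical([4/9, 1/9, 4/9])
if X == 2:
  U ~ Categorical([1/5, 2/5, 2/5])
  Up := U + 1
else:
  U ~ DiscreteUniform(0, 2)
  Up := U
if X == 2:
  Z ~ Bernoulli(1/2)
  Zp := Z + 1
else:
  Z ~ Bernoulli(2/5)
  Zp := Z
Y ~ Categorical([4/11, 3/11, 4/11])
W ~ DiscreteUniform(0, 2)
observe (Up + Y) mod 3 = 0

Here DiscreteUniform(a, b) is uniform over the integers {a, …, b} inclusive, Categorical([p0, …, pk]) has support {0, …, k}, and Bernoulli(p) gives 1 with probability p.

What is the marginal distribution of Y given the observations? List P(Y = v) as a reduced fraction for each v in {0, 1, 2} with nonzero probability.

Enumerate traces; 54 have nonzero weight after conditioning:
  (X=0, U=0, Z=0, Y=0, W=0) weight 16/1485
  (X=0, U=0, Z=0, Y=0, W=1) weight 16/1485
  (X=0, U=0, Z=0, Y=0, W=2) weight 16/1485
  (X=0, U=0, Z=1, Y=0, W=0) weight 32/4455
  (X=0, U=0, Z=1, Y=0, W=1) weight 32/4455
  (X=0, U=0, Z=1, Y=0, W=2) weight 32/4455
  (X=0, U=1, Z=0, Y=2, W=0) weight 16/1485
  (X=0, U=1, Z=0, Y=2, W=1) weight 16/1485
  (X=0, U=2, Z=0, Y=1, W=0) weight 4/495
  … 45 more
Group by Y:
  weight(Y=0) = 196/1485
  weight(Y=1) = 49/495
  weight(Y=2) = 148/1485
Total weight = 196/1485 + 49/495 + 148/1485 = 491/1485
P(Y=0 | obs) = 196/1485 / 491/1485 = 196/491
P(Y=1 | obs) = 49/495 / 491/1485 = 147/491
P(Y=2 | obs) = 148/1485 / 491/1485 = 148/491

P(Y=0) = 196/491, P(Y=1) = 147/491, P(Y=2) = 148/491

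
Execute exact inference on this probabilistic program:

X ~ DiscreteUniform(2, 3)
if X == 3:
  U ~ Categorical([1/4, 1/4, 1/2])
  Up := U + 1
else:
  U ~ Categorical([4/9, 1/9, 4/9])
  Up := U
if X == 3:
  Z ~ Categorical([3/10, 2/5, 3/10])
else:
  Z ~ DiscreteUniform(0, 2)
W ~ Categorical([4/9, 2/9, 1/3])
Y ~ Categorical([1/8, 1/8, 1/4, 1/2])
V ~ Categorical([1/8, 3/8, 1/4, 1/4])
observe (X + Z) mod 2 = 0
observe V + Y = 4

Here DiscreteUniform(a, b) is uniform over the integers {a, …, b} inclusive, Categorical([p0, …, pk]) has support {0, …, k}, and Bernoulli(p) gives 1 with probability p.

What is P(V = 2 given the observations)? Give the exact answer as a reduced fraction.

P(V = 2 | obs) = 2/9

Enumerate traces; 81 have nonzero weight after conditioning:
  (X=2, U=0, Z=0, W=0, Y=1, V=3) weight 1/972
  (X=2, U=0, Z=0, W=0, Y=2, V=2) weight 1/486
  (X=2, U=0, Z=0, W=0, Y=3, V=1) weight 1/162
  (X=2, U=0, Z=0, W=1, Y=1, V=3) weight 1/1944
  (X=2, U=0, Z=0, W=1, Y=2, V=2) weight 1/972
  (X=2, U=0, Z=0, W=1, Y=3, V=1) weight 1/324
  (X=2, U=0, Z=0, W=2, Y=1, V=3) weight 1/1296
  (X=2, U=0, Z=0, W=2, Y=2, V=2) weight 1/648
  … 73 more
Group by V:
  weight(V=1) = 1/10
  weight(V=2) = 1/30
  weight(V=3) = 1/60
Total weight = 1/10 + 1/30 + 1/60 = 3/20
P(V=1 | obs) = 1/10 / 3/20 = 2/3
P(V=2 | obs) = 1/30 / 3/20 = 2/9
P(V=3 | obs) = 1/60 / 3/20 = 1/9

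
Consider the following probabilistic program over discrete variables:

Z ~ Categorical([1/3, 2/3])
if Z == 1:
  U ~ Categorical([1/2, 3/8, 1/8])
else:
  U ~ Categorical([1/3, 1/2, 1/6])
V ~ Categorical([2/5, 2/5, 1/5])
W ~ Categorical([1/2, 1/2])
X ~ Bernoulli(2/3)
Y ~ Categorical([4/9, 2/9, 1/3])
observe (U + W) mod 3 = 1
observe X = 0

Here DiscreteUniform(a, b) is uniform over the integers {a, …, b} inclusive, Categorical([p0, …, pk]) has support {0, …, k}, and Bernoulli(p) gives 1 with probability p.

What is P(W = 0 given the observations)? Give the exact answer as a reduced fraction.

Enumerate traces; 36 have nonzero weight after conditioning:
  (Z=0, U=0, V=0, W=1, X=0, Y=0) weight 4/1215
  (Z=0, U=0, V=0, W=1, X=0, Y=1) weight 2/1215
  (Z=0, U=0, V=0, W=1, X=0, Y=2) weight 1/405
  (Z=0, U=0, V=1, W=1, X=0, Y=0) weight 4/1215
  (Z=0, U=0, V=1, W=1, X=0, Y=1) weight 2/1215
  (Z=0, U=0, V=1, W=1, X=0, Y=2) weight 1/405
  (Z=0, U=0, V=2, W=1, X=0, Y=0) weight 2/1215
  (Z=0, U=0, V=2, W=1, X=0, Y=1) weight 1/1215
  (Z=0, U=1, V=0, W=0, X=0, Y=0) weight 2/405
  … 27 more
Group by W:
  weight(W=0) = 5/72
  weight(W=1) = 2/27
Total weight = 5/72 + 2/27 = 31/216
P(W=0 | obs) = 5/72 / 31/216 = 15/31
P(W=1 | obs) = 2/27 / 31/216 = 16/31

P(W = 0 | obs) = 15/31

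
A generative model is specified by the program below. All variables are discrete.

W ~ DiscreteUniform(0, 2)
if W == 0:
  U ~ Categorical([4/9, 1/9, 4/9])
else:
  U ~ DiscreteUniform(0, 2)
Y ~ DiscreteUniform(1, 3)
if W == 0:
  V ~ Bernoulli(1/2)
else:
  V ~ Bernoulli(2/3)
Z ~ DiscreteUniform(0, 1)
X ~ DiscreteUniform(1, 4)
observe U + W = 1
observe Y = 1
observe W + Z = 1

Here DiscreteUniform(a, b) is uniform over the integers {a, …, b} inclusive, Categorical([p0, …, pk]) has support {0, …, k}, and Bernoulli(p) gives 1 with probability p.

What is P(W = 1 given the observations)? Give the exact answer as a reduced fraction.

Enumerate traces; 16 have nonzero weight after conditioning:
  (W=0, U=1, Y=1, V=0, Z=1, X=1) weight 1/1296
  (W=0, U=1, Y=1, V=0, Z=1, X=2) weight 1/1296
  (W=0, U=1, Y=1, V=0, Z=1, X=3) weight 1/1296
  (W=0, U=1, Y=1, V=0, Z=1, X=4) weight 1/1296
  (W=0, U=1, Y=1, V=1, Z=1, X=1) weight 1/1296
  (W=0, U=1, Y=1, V=1, Z=1, X=2) weight 1/1296
  (W=0, U=1, Y=1, V=1, Z=1, X=3) weight 1/1296
  (W=0, U=1, Y=1, V=1, Z=1, X=4) weight 1/1296
  (W=1, U=0, Y=1, V=0, Z=0, X=1) weight 1/648
  … 7 more
Group by W:
  weight(W=0) = 1/162
  weight(W=1) = 1/54
Total weight = 1/162 + 1/54 = 2/81
P(W=0 | obs) = 1/162 / 2/81 = 1/4
P(W=1 | obs) = 1/54 / 2/81 = 3/4

P(W = 1 | obs) = 3/4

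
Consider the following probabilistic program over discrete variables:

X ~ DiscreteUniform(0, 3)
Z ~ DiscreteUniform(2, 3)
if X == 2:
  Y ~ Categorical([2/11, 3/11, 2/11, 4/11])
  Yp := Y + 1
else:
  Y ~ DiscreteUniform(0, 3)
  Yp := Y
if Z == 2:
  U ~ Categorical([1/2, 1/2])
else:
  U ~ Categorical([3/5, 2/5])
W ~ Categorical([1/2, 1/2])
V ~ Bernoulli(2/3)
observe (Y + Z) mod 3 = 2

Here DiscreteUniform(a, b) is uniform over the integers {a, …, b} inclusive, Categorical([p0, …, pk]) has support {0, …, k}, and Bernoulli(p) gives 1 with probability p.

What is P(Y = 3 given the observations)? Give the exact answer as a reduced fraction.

Enumerate traces; 96 have nonzero weight after conditioning:
  (X=0, Z=2, Y=0, U=0, W=0, V=0) weight 1/384
  (X=0, Z=2, Y=0, U=0, W=0, V=1) weight 1/192
  (X=0, Z=2, Y=0, U=0, W=1, V=0) weight 1/384
  (X=0, Z=2, Y=0, U=0, W=1, V=1) weight 1/192
  (X=0, Z=2, Y=0, U=1, W=0, V=0) weight 1/384
  (X=0, Z=2, Y=0, U=1, W=0, V=1) weight 1/192
  (X=0, Z=2, Y=0, U=1, W=1, V=0) weight 1/384
  (X=0, Z=2, Y=0, U=1, W=1, V=1) weight 1/192
  (X=0, Z=2, Y=3, U=0, W=0, V=0) weight 1/384
  (X=0, Z=3, Y=2, U=0, W=0, V=0) weight 1/320
  … 86 more
Group by Y:
  weight(Y=0) = 41/352
  weight(Y=2) = 41/352
  weight(Y=3) = 49/352
Total weight = 41/352 + 41/352 + 49/352 = 131/352
P(Y=0 | obs) = 41/352 / 131/352 = 41/131
P(Y=2 | obs) = 41/352 / 131/352 = 41/131
P(Y=3 | obs) = 49/352 / 131/352 = 49/131

P(Y = 3 | obs) = 49/131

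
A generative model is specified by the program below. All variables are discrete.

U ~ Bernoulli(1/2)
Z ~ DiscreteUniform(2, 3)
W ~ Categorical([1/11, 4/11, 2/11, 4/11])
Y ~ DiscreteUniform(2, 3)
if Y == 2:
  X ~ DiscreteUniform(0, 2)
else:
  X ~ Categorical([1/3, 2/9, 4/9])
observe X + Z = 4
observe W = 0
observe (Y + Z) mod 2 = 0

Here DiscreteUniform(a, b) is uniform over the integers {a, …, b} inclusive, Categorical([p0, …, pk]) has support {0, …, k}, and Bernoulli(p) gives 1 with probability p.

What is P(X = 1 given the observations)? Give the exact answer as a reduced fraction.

Enumerate traces; 4 have nonzero weight after conditioning:
  (U=0, Z=2, W=0, Y=2, X=2) weight 1/264
  (U=0, Z=3, W=0, Y=3, X=1) weight 1/396
  (U=1, Z=2, W=0, Y=2, X=2) weight 1/264
  (U=1, Z=3, W=0, Y=3, X=1) weight 1/396
Group by X:
  weight(X=1) = 1/198
  weight(X=2) = 1/132
Total weight = 1/198 + 1/132 = 5/396
P(X=1 | obs) = 1/198 / 5/396 = 2/5
P(X=2 | obs) = 1/132 / 5/396 = 3/5

P(X = 1 | obs) = 2/5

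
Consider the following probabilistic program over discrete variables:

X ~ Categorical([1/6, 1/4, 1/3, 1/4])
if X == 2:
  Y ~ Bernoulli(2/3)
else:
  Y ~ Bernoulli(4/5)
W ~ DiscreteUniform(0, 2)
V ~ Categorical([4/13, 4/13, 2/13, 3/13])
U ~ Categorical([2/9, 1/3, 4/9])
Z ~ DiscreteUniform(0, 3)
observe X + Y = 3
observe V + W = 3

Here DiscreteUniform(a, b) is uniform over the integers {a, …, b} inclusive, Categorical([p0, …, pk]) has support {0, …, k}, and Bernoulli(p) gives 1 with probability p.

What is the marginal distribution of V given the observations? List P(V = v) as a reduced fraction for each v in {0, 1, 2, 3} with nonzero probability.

P(V=1) = 4/9, P(V=2) = 2/9, P(V=3) = 1/3

Enumerate traces; 72 have nonzero weight after conditioning:
  (X=2, Y=1, W=0, V=3, U=0, Z=0) weight 1/1053
  (X=2, Y=1, W=0, V=3, U=0, Z=1) weight 1/1053
  (X=2, Y=1, W=0, V=3, U=0, Z=2) weight 1/1053
  (X=2, Y=1, W=0, V=3, U=0, Z=3) weight 1/1053
  (X=2, Y=1, W=0, V=3, U=1, Z=0) weight 1/702
  (X=2, Y=1, W=0, V=3, U=1, Z=1) weight 1/702
  (X=2, Y=1, W=0, V=3, U=1, Z=2) weight 1/702
  (X=2, Y=1, W=0, V=3, U=1, Z=3) weight 1/702
  (X=2, Y=1, W=1, V=2, U=0, Z=0) weight 2/3159
  (X=2, Y=1, W=2, V=1, U=0, Z=0) weight 4/3159
  … 62 more
Group by V:
  weight(V=1) = 49/1755
  weight(V=2) = 49/3510
  weight(V=3) = 49/2340
Total weight = 49/1755 + 49/3510 + 49/2340 = 49/780
P(V=1 | obs) = 49/1755 / 49/780 = 4/9
P(V=2 | obs) = 49/3510 / 49/780 = 2/9
P(V=3 | obs) = 49/2340 / 49/780 = 1/3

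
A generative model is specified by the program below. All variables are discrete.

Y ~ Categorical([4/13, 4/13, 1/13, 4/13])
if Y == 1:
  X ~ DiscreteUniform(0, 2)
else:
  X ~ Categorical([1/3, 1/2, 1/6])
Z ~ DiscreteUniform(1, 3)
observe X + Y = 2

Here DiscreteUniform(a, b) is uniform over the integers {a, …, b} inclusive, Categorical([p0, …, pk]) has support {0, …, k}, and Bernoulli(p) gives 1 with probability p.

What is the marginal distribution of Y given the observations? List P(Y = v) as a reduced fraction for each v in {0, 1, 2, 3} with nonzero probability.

Enumerate traces; 9 have nonzero weight after conditioning:
  (Y=0, X=2, Z=1) weight 2/117
  (Y=0, X=2, Z=2) weight 2/117
  (Y=0, X=2, Z=3) weight 2/117
  (Y=1, X=1, Z=1) weight 4/117
  (Y=1, X=1, Z=2) weight 4/117
  (Y=1, X=1, Z=3) weight 4/117
  (Y=2, X=0, Z=1) weight 1/117
  (Y=2, X=0, Z=2) weight 1/117
  … 1 more
Group by Y:
  weight(Y=0) = 2/39
  weight(Y=1) = 4/39
  weight(Y=2) = 1/39
Total weight = 2/39 + 4/39 + 1/39 = 7/39
P(Y=0 | obs) = 2/39 / 7/39 = 2/7
P(Y=1 | obs) = 4/39 / 7/39 = 4/7
P(Y=2 | obs) = 1/39 / 7/39 = 1/7

P(Y=0) = 2/7, P(Y=1) = 4/7, P(Y=2) = 1/7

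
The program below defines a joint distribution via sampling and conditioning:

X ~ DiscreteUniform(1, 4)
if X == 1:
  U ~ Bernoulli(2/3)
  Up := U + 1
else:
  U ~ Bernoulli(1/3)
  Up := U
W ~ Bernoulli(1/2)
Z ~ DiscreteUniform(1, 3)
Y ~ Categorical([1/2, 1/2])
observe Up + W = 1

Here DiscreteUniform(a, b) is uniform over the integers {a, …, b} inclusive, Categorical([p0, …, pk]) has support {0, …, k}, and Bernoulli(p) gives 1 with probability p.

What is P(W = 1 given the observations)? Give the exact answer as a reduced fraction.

P(W = 1 | obs) = 3/5

Enumerate traces; 42 have nonzero weight after conditioning:
  (X=1, U=0, W=0, Z=1, Y=0) weight 1/144
  (X=1, U=0, W=0, Z=1, Y=1) weight 1/144
  (X=1, U=0, W=0, Z=2, Y=0) weight 1/144
  (X=1, U=0, W=0, Z=2, Y=1) weight 1/144
  (X=1, U=0, W=0, Z=3, Y=0) weight 1/144
  (X=1, U=0, W=0, Z=3, Y=1) weight 1/144
  (X=2, U=0, W=1, Z=1, Y=0) weight 1/72
  (X=2, U=0, W=1, Z=1, Y=1) weight 1/72
  … 34 more
Group by W:
  weight(W=0) = 1/6
  weight(W=1) = 1/4
Total weight = 1/6 + 1/4 = 5/12
P(W=0 | obs) = 1/6 / 5/12 = 2/5
P(W=1 | obs) = 1/4 / 5/12 = 3/5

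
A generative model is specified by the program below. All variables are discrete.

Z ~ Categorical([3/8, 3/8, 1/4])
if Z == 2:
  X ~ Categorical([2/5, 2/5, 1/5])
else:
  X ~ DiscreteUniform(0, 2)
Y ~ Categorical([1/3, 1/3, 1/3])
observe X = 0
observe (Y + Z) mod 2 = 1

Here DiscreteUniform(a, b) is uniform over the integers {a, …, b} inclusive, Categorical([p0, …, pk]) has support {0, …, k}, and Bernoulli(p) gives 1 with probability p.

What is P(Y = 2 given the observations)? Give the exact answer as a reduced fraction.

Enumerate traces; 4 have nonzero weight after conditioning:
  (Z=0, X=0, Y=1) weight 1/24
  (Z=1, X=0, Y=0) weight 1/24
  (Z=1, X=0, Y=2) weight 1/24
  (Z=2, X=0, Y=1) weight 1/30
Group by Y:
  weight(Y=0) = 1/24
  weight(Y=1) = 3/40
  weight(Y=2) = 1/24
Total weight = 1/24 + 3/40 + 1/24 = 19/120
P(Y=0 | obs) = 1/24 / 19/120 = 5/19
P(Y=1 | obs) = 3/40 / 19/120 = 9/19
P(Y=2 | obs) = 1/24 / 19/120 = 5/19

P(Y = 2 | obs) = 5/19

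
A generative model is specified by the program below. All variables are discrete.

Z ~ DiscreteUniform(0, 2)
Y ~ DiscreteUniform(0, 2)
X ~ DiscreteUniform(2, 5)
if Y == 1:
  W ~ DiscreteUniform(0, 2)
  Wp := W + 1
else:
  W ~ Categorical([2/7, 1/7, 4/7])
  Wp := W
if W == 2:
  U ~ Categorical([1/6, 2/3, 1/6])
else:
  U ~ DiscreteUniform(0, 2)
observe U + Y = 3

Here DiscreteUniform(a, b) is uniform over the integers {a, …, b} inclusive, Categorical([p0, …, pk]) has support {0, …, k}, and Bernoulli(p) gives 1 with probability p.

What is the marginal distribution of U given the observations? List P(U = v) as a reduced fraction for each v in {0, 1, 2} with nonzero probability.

P(U=1) = 66/101, P(U=2) = 35/101

Enumerate traces; 72 have nonzero weight after conditioning:
  (Z=0, Y=1, X=2, W=0, U=2) weight 1/324
  (Z=0, Y=1, X=2, W=1, U=2) weight 1/324
  (Z=0, Y=1, X=2, W=2, U=2) weight 1/648
  (Z=0, Y=1, X=3, W=0, U=2) weight 1/324
  (Z=0, Y=1, X=3, W=1, U=2) weight 1/324
  (Z=0, Y=1, X=3, W=2, U=2) weight 1/648
  (Z=0, Y=1, X=4, W=0, U=2) weight 1/324
  (Z=0, Y=1, X=4, W=1, U=2) weight 1/324
  (Z=0, Y=2, X=2, W=0, U=1) weight 1/378
  … 63 more
Group by U:
  weight(U=1) = 11/63
  weight(U=2) = 5/54
Total weight = 11/63 + 5/54 = 101/378
P(U=1 | obs) = 11/63 / 101/378 = 66/101
P(U=2 | obs) = 5/54 / 101/378 = 35/101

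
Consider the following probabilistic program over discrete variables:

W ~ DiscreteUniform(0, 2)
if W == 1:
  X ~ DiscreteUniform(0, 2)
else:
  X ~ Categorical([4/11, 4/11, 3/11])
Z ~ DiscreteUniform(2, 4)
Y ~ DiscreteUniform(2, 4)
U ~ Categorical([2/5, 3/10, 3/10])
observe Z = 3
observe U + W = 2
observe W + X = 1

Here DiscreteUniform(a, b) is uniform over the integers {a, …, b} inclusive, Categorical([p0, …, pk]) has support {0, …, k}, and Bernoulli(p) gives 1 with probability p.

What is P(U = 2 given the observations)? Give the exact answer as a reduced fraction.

P(U = 2 | obs) = 12/23

Enumerate traces; 6 have nonzero weight after conditioning:
  (W=0, X=1, Z=3, Y=2, U=2) weight 2/495
  (W=0, X=1, Z=3, Y=3, U=2) weight 2/495
  (W=0, X=1, Z=3, Y=4, U=2) weight 2/495
  (W=1, X=0, Z=3, Y=2, U=1) weight 1/270
  (W=1, X=0, Z=3, Y=3, U=1) weight 1/270
  (W=1, X=0, Z=3, Y=4, U=1) weight 1/270
Group by U:
  weight(U=1) = 1/90
  weight(U=2) = 2/165
Total weight = 1/90 + 2/165 = 23/990
P(U=1 | obs) = 1/90 / 23/990 = 11/23
P(U=2 | obs) = 2/165 / 23/990 = 12/23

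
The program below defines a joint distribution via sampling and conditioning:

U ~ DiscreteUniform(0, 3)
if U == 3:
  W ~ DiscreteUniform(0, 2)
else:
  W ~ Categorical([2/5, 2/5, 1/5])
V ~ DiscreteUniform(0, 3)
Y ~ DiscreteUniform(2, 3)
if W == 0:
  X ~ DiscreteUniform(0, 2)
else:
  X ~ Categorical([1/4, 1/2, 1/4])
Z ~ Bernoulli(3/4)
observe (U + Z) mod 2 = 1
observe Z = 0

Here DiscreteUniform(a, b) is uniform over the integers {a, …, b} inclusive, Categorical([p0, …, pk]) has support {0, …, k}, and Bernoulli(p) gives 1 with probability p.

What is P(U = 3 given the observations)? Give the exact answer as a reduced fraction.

P(U = 3 | obs) = 1/2

Enumerate traces; 144 have nonzero weight after conditioning:
  (U=1, W=0, V=0, Y=2, X=0, Z=0) weight 1/960
  (U=1, W=0, V=0, Y=2, X=1, Z=0) weight 1/960
  (U=1, W=0, V=0, Y=2, X=2, Z=0) weight 1/960
  (U=1, W=0, V=0, Y=3, X=0, Z=0) weight 1/960
  (U=1, W=0, V=0, Y=3, X=1, Z=0) weight 1/960
  (U=1, W=0, V=0, Y=3, X=2, Z=0) weight 1/960
  (U=1, W=0, V=1, Y=2, X=0, Z=0) weight 1/960
  (U=1, W=0, V=1, Y=2, X=1, Z=0) weight 1/960
  (U=3, W=0, V=0, Y=2, X=0, Z=0) weight 1/1152
  … 135 more
Group by U:
  weight(U=1) = 1/16
  weight(U=3) = 1/16
Total weight = 1/16 + 1/16 = 1/8
P(U=1 | obs) = 1/16 / 1/8 = 1/2
P(U=3 | obs) = 1/16 / 1/8 = 1/2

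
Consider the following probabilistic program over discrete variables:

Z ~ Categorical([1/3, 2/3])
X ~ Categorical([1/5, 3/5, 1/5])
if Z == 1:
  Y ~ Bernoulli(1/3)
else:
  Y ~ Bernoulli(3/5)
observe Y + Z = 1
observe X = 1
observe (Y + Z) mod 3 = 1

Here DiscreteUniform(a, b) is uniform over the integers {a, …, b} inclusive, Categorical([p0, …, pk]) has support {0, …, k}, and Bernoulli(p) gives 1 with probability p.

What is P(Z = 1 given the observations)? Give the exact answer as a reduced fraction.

Enumerate traces; 2 have nonzero weight after conditioning:
  (Z=0, X=1, Y=1) weight 3/25
  (Z=1, X=1, Y=0) weight 4/15
Group by Z:
  weight(Z=0) = 3/25
  weight(Z=1) = 4/15
Total weight = 3/25 + 4/15 = 29/75
P(Z=0 | obs) = 3/25 / 29/75 = 9/29
P(Z=1 | obs) = 4/15 / 29/75 = 20/29

P(Z = 1 | obs) = 20/29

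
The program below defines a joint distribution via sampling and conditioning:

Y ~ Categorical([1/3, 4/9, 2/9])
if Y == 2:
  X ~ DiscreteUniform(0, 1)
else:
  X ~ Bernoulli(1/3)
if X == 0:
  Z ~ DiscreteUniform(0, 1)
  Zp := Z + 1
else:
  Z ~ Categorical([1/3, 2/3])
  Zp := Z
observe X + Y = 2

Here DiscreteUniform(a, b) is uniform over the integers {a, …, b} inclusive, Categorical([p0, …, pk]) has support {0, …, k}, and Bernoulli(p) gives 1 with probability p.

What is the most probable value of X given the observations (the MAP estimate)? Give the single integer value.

argmax_v P(X = v | obs) = 1

Enumerate traces; 4 have nonzero weight after conditioning:
  (Y=1, X=1, Z=0) weight 4/81
  (Y=1, X=1, Z=1) weight 8/81
  (Y=2, X=0, Z=0) weight 1/18
  (Y=2, X=0, Z=1) weight 1/18
Group by X:
  weight(X=0) = 1/9
  weight(X=1) = 4/27
Total weight = 1/9 + 4/27 = 7/27
P(X=0 | obs) = 1/9 / 7/27 = 3/7
P(X=1 | obs) = 4/27 / 7/27 = 4/7
argmax = 1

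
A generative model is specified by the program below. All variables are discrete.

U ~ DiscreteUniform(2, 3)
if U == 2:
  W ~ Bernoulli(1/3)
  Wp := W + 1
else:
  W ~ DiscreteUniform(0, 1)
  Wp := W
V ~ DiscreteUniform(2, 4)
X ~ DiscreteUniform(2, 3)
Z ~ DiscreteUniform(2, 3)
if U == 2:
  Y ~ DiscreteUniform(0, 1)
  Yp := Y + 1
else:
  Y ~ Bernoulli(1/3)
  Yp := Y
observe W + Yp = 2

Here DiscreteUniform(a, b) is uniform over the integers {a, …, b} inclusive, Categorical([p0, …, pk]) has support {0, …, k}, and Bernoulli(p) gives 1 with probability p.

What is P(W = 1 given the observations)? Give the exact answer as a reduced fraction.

Enumerate traces; 36 have nonzero weight after conditioning:
  (U=2, W=0, V=2, X=2, Z=2, Y=1) weight 1/72
  (U=2, W=0, V=2, X=2, Z=3, Y=1) weight 1/72
  (U=2, W=0, V=2, X=3, Z=2, Y=1) weight 1/72
  (U=2, W=0, V=2, X=3, Z=3, Y=1) weight 1/72
  (U=2, W=0, V=3, X=2, Z=2, Y=1) weight 1/72
  (U=2, W=0, V=3, X=2, Z=3, Y=1) weight 1/72
  (U=2, W=0, V=3, X=3, Z=2, Y=1) weight 1/72
  (U=2, W=0, V=3, X=3, Z=3, Y=1) weight 1/72
  (U=2, W=1, V=2, X=2, Z=2, Y=0) weight 1/144
  … 27 more
Group by W:
  weight(W=0) = 1/6
  weight(W=1) = 1/6
Total weight = 1/6 + 1/6 = 1/3
P(W=0 | obs) = 1/6 / 1/3 = 1/2
P(W=1 | obs) = 1/6 / 1/3 = 1/2

P(W = 1 | obs) = 1/2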